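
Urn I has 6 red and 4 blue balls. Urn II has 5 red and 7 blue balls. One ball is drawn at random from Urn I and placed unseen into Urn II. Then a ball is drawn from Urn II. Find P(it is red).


P(transfer red) = 6/10 = 3/5; P(transfer blue) = 2/5
If red transferred: Urn II has 6 red of 13, so P(red|red moved) = 6/13
If blue transferred: Urn II has 5 red of 13, so P(red|blue moved) = 5/13
By total probability: P(red) = 3/5*6/13 + 2/5*5/13 = 28/65

28/65


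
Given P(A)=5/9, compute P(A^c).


P(A') = 1 - P(A) = 1 - 5/9 = 4/9

4/9


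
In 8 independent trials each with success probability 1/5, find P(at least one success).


P(at least one) = 1 - P(none)
P(none) = (1 - 1/5)^8 = (4/5)^8 = 65536/390625
P(at least one) = 1 - 65536/390625 = 325089/390625

325089/390625


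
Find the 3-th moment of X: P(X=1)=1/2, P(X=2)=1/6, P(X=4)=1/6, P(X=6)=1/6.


E[X^3] = sum(x^3 * P(x))
= 1*1/2 + 8*1/6 + 64*1/6 + 216*1/6
= 97/2

97/2


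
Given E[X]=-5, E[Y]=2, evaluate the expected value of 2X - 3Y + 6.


E[2X - 3Y + 6] = 2*E[X] - 3*E[Y] + 6
= (2)*(-5) + (-3)*(2) + (6)
= -10 - 6 + 6 = -10

-10


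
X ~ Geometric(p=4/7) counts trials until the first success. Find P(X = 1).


P(X=1) = (1-p)^0 * p = (3/7)^0 * 4/7
= 1 * 4/7 = 4/7

4/7


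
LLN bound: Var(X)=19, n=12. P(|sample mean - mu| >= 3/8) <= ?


Var(Xbar) = Var(X)/n = 19/12
Chebyshev: P(|Xbar-mu| >= 3/8) <= Var(Xbar)/(3/8)^2 = (19/12)/(9/64) = 304/27
Bound exceeds 1, so trivial bound: 1

1


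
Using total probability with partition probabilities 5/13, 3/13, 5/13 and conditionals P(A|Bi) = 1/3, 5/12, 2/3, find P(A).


P(A) = P(A|B1)P(B1) + P(A|B2)P(B2) + P(A|B3)P(B3)
= 1/3*5/13 + 5/12*3/13 + 2/3*5/13
= 5/39 + 5/52 + 10/39 = 25/52

25/52


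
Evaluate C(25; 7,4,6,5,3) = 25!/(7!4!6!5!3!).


25! = 15511210043330985984000000
Denominator: 7!=5040 * 4!=24 * 6!=720 * 5!=120 * 3!=6
Coefficient = 15511210043330985984000000 / 62705664000 = 247365374256000

247365374256000


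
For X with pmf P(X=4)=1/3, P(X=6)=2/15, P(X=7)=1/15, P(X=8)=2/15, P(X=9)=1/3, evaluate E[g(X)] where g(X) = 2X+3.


E[2X+3] = sum(g(x)*P(x))
= 11*1/3 + 15*2/15 + 17*1/15 + 19*2/15 + 21*1/3
= 49/3

49/3


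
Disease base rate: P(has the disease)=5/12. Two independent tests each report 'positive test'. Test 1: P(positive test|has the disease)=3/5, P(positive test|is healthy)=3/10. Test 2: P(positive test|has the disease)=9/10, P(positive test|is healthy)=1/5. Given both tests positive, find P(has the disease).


After test 1: P(+) = 3/5*5/12 + 3/10*7/12 = 17/40
P(B|+) = (1/4)/(17/40) = 10/17
After test 2 (use post1 as new prior): P(+) = 9/10*10/17 + 1/5*7/17 = 52/85
P(B|+,+) = (9/17)/(52/85) = 45/52

45/52


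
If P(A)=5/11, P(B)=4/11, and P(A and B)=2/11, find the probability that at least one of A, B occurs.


P(A∪B) = P(A) + P(B) - P(A∩B)
= 5/11 + 4/11 - 2/11 = 7/11

7/11


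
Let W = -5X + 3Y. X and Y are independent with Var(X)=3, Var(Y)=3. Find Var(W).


Independence => Cov(X,Y)=0
Var(-5X + 3Y) = (-5)^2*Var(X) + 3^2*Var(Y)
= 25*3 + 9*3 = 102

102


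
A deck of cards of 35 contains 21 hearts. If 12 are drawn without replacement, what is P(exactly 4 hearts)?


P(X=4) = C(21,4)*C(14,8) / C(35,12)
= 5985*3003 / 834451800
= 17972955/834451800 = 13167/611320

13167/611320


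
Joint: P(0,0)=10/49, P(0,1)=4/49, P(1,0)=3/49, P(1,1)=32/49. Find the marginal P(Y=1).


P(Y=1) = P(0,1)+P(1,1) = 4/49 + 32/49 = 36/49

36/49


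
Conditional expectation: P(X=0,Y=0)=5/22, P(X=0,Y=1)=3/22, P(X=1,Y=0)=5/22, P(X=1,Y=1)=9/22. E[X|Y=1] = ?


P(Y=1) = 12/22
E[X|Y=1] = (0*3 + 1*9)/12 = 9/12 = 3/4

3/4


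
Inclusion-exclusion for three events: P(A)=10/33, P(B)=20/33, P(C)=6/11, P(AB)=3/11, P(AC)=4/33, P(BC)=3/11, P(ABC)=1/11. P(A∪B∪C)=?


P(A∪B∪C) = P(A)+P(B)+P(C) - P(AB)-P(AC)-P(BC) + P(ABC)
= 10/33+20/33+6/11 - 3/11-4/33-3/11 + 1/11
= 29/33

29/33


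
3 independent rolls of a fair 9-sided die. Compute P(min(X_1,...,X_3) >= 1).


P(min >= 1) = P(all X_i >= 1) = (P(X_1 >= 1))^3
= (9/9)^3 = 1^3 = 1

1


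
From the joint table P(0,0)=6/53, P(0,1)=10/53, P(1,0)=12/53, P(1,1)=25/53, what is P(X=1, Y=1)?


Read from table: P(X=1, Y=1) = 25/53

25/53


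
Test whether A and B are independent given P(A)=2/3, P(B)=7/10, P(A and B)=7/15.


P(A)*P(B) = 2/3*7/10 = 7/15
P(A∩B) = 7/15, which equals P(A)P(B), so independent

Yes, A and B are independent


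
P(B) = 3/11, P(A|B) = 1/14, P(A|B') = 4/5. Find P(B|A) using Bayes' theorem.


P(A) = P(A|B)P(B) + P(A|B')P(B') = 1/14*3/11 + 4/5*8/11 = 463/770
P(B|A) = P(A|B)P(B)/P(A) = (3/154)/(463/770) = 15/463

15/463


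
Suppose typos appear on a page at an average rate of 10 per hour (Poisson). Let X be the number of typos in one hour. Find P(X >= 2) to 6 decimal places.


P(X>=2) = 1 - P(X<=1) = 1 - (e^(-10)*10^0/0! + e^(-10)*10^1/1!)
≈ 1 - (0.0000453999 + 0.0004539993)
= 1 - 0.0004993992 = 0.9995006008
≈ 0.999501

0.999501


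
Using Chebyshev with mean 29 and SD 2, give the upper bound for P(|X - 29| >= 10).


k = 10/2 = 5
Chebyshev: P(|X-mu| >= k*sigma) <= 1/k^2 = 1/5^2 = 1/25

1/25


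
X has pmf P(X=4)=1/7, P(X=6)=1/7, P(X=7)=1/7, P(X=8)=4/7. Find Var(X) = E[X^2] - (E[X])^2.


E[X] = 7, E[X^2] = 51
Var(X) = E[X^2] - (E[X])^2 = 51 - (7)^2 = 2

2


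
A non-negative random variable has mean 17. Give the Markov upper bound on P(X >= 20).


Markov: P(X >= a) <= E[X]/a
P(X >= 20) <= 17/20

17/20


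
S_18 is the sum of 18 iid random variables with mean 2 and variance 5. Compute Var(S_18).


By independence, Var(S_n) = n*Var(X_1) = 18*5 = 90

90


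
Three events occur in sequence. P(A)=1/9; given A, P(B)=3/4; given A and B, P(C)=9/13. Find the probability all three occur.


P(A∩B∩C) = P(A) * P(B|A) * P(C|A∩B)
= 1/9 * 3/4 * 9/13
= 1/12 * 9/13 = 3/52

3/52


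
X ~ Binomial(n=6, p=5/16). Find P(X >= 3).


P(X>=3) = P(X=3) + P(X=4) + P(X=5) + P(X=6)
= 831875/4194304 + 1134375/16777216 + 103125/8388608 + 15625/16777216
= 2341875/8388608

2341875/8388608


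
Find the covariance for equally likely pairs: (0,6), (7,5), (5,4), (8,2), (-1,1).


E[X]=19/5, E[Y]=18/5, E[XY]=14
Cov(X,Y) = E[XY] - E[X]E[Y] = 14 - 19/5*18/5 = 8/25

8/25


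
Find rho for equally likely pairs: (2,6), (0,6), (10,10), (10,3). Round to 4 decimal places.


Cov(X,Y) = 1.1250, Var(X) = 20.7500, Var(Y) = 6.1875
rho = Cov/(sqrt(VarX)*sqrt(VarY)) = 0.0993

0.0993


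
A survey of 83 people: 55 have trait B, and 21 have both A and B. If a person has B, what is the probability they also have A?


P(A|B) = P(A∩B)/P(B) = (21/83)/(55/83) = 21/55

21/55


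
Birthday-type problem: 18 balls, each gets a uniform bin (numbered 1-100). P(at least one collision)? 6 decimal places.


P(all different) = prod((100-i)/100 for i=0..17) = 0.196326
P(at least one match) = 1 - 0.196326 = 0.803674

0.803674


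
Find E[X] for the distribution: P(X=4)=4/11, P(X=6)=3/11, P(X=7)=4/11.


E[X] = sum(x * P(x))
= 4*4/11 + 6*3/11 + 7*4/11
= 62/11

62/11


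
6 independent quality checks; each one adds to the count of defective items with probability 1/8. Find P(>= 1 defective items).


P(at least one) = 1 - P(none)
P(none) = (1 - 1/8)^6 = (7/8)^6 = 117649/262144
P(at least one) = 1 - 117649/262144 = 144495/262144

144495/262144


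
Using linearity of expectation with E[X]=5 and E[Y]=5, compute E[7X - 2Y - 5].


E[7X - 2Y - 5] = 7*E[X] - 2*E[Y] - 5
= (7)*(5) + (-2)*(5) + (-5)
= 35 - 10 - 5 = 20

20


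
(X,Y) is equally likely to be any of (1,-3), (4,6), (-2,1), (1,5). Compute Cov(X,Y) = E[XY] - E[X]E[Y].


E[X]=1, E[Y]=9/4, E[XY]=6
Cov(X,Y) = E[XY] - E[X]E[Y] = 6 - 1*9/4 = 15/4

15/4


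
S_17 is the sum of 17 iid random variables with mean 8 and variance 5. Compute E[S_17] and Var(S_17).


E[S_n] = n*mu = 17*8 = 136
Var(S_n) = n*sigma^2 = 17*5 = 85

E[S_17]=136, Var(S_17)=85


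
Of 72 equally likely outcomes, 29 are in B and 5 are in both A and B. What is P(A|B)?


P(A|B) = P(A∩B)/P(B) = (5/72)/(29/72) = 5/29

5/29


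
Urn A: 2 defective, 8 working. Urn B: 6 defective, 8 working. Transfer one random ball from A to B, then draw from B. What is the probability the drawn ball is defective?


P(transfer defective) = 2/10 = 1/5; P(transfer working) = 4/5
If defective transferred: Urn II has 7 defective of 15, so P(defective|defective moved) = 7/15
If working transferred: Urn II has 6 defective of 15, so P(defective|working moved) = 2/5
By total probability: P(defective) = 1/5*7/15 + 4/5*2/5 = 31/75

31/75


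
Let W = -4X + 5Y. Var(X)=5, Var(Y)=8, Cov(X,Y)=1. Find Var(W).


Var(-4X + 5Y) = (-4)^2*Var(X) + 5^2*Var(Y) + 2*(-4)*5*Cov(X,Y)
= 16*5 + 25*8 - 40*1
= 80 + 200 - 40 = 240

240


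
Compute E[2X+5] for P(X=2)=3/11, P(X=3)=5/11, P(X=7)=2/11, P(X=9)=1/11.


E[2X+5] = sum(g(x)*P(x))
= 9*3/11 + 11*5/11 + 19*2/11 + 23*1/11
= 13

13


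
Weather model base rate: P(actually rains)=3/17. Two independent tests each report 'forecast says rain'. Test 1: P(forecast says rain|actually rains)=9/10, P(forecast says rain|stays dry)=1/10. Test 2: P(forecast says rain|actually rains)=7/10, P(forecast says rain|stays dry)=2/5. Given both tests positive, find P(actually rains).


After test 1: P(+) = 9/10*3/17 + 1/10*14/17 = 41/170
P(B|+) = (27/170)/(41/170) = 27/41
After test 2 (use post1 as new prior): P(+) = 7/10*27/41 + 2/5*14/41 = 49/82
P(B|+,+) = (189/410)/(49/82) = 27/35

27/35


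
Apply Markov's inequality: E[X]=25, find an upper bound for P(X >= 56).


Markov: P(X >= a) <= E[X]/a
P(X >= 56) <= 25/56

25/56


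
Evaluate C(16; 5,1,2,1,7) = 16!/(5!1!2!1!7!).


16! = 20922789888000
Denominator: 5!=120 * 1!=1 * 2!=2 * 1!=1 * 7!=5040
Coefficient = 20922789888000 / 1209600 = 17297280

17297280


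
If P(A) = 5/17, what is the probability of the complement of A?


P(A') = 1 - P(A) = 1 - 5/17 = 12/17

12/17


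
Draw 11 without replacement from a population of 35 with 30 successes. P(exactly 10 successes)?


P(X=10) = C(30,10)*C(5,1) / C(35,11)
= 30045015*5 / 417225900
= 150225075/417225900 = 759/2108

759/2108


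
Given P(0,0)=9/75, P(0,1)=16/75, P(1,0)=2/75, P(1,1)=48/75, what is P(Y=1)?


P(Y=1) = P(0,1)+P(1,1) = 16/75 + 48/75 = 64/75

64/75


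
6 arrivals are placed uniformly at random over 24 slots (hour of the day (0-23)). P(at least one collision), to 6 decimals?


P(all different) = prod((24-i)/24 for i=0..5) = 0.507104
P(at least one match) = 1 - 0.507104 = 0.492896

0.492896


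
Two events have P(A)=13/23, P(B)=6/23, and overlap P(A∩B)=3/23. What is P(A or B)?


P(A∪B) = P(A) + P(B) - P(A∩B)
= 13/23 + 6/23 - 3/23 = 16/23

16/23


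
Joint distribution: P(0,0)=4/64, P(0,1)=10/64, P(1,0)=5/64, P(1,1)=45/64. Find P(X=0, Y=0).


Read from table: P(X=0, Y=0) = 4/64 = 1/16

1/16


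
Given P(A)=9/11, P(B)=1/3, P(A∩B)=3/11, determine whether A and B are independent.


P(A)*P(B) = 9/11*1/3 = 3/11
P(A∩B) = 3/11, which equals P(A)P(B), so independent

Yes, A and B are independent


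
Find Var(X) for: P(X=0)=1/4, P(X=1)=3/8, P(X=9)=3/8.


E[X] = 15/4, E[X^2] = 123/4
Var(X) = E[X^2] - (E[X])^2 = 123/4 - (15/4)^2 = 267/16

267/16


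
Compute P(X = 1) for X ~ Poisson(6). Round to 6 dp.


P(X=1) = e^(-6) * 6^1 / 1!
≈ 0.002478752177 * 6 / 1
≈ 0.014873

0.014873


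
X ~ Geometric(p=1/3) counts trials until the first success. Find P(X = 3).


P(X=3) = (1-p)^2 * p = (2/3)^2 * 1/3
= 4/9 * 1/3 = 4/27

4/27


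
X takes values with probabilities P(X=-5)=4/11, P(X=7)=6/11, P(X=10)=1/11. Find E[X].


E[X] = sum(x * P(x))
= -5*4/11 + 7*6/11 + 10*1/11
= 32/11

32/11


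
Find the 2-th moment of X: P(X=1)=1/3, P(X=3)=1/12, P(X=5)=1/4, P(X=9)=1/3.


E[X^2] = sum(x^2 * P(x))
= 1*1/3 + 9*1/12 + 25*1/4 + 81*1/3
= 103/3

103/3


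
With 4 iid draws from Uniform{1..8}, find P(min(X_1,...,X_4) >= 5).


P(min >= 5) = P(all X_i >= 5) = (P(X_1 >= 5))^4
= (4/8)^4 = (1/2)^4 = 1/16

1/16


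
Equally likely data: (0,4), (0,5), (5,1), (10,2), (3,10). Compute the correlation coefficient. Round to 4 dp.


Cov(X,Y) = -4.8400, Var(X) = 13.8400, Var(Y) = 9.8400
rho = Cov/(sqrt(VarX)*sqrt(VarY)) = -0.4147

-0.4147


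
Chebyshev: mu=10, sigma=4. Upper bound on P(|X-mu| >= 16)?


k = 16/4 = 4
Chebyshev: P(|X-mu| >= k*sigma) <= 1/k^2 = 1/4^2 = 1/16

1/16


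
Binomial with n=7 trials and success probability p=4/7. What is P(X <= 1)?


P(X<=1) = P(X=0) + P(X=1)
= 2187/823543 + 2916/117649
= 22599/823543

22599/823543


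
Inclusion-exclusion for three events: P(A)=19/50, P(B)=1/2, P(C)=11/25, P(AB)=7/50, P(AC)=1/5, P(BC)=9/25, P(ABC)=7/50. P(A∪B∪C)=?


P(A∪B∪C) = P(A)+P(B)+P(C) - P(AB)-P(AC)-P(BC) + P(ABC)
= 19/50+1/2+11/25 - 7/50-1/5-9/25 + 7/50
= 19/25

19/25


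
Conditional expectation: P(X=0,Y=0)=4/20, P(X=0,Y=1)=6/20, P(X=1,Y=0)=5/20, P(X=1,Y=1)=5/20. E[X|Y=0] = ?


P(Y=0) = 9/20
E[X|Y=0] = (0*4 + 1*5)/9 = 5/9

5/9


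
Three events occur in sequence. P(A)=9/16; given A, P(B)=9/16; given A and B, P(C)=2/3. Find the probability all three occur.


P(A∩B∩C) = P(A) * P(B|A) * P(C|A∩B)
= 9/16 * 9/16 * 2/3
= 81/256 * 2/3 = 27/128

27/128


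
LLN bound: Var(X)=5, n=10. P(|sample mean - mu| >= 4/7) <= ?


Var(Xbar) = Var(X)/n = 5/10
Chebyshev: P(|Xbar-mu| >= 4/7) <= Var(Xbar)/(4/7)^2 = (1/2)/(16/49) = 49/32
Bound exceeds 1, so trivial bound: 1

1


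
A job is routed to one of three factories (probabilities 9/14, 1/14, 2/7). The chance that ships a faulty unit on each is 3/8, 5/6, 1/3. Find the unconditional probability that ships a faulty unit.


P(A) = P(A|B1)P(B1) + P(A|B2)P(B2) + P(A|B3)P(B3)
= 3/8*9/14 + 5/6*1/14 + 1/3*2/7
= 27/112 + 5/84 + 2/21 = 19/48

19/48


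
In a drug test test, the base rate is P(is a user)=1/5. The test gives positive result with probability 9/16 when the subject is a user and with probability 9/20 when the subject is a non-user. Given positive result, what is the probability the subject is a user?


P(A) = P(A|B)P(B) + P(A|B')P(B') = 9/16*1/5 + 9/20*4/5 = 189/400
P(B|A) = P(A|B)P(B)/P(A) = (9/80)/(189/400) = 5/21

5/21


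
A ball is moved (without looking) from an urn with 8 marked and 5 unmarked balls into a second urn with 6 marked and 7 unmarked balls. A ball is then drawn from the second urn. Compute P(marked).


P(transfer marked) = 8/13; P(transfer unmarked) = 5/13
If marked transferred: Urn II has 7 marked of 14, so P(marked|marked moved) = 1/2
If unmarked transferred: Urn II has 6 marked of 14, so P(marked|unmarked moved) = 3/7
By total probability: P(marked) = 8/13*1/2 + 5/13*3/7 = 43/91

43/91


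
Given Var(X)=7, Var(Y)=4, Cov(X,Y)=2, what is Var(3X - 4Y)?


Var(3X - 4Y) = 3^2*Var(X) + (-4)^2*Var(Y) + 2*3*(-4)*Cov(X,Y)
= 9*7 + 16*4 - 24*2
= 63 + 64 - 48 = 79

79


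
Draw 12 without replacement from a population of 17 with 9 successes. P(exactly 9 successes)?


P(X=9) = C(9,9)*C(8,3) / C(17,12)
= 1*56 / 6188
= 56/6188 = 2/221

2/221


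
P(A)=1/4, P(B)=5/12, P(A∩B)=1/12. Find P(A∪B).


P(A∪B) = P(A) + P(B) - P(A∩B)
= 1/4 + 5/12 - 1/12 = 7/12

7/12


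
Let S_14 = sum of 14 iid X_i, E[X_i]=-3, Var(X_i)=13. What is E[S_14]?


E[S_n] = n*E[X_1] = 14*-3 = -42

-42


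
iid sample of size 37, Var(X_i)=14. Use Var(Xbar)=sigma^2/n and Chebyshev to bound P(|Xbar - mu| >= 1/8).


Var(Xbar) = Var(X)/n = 14/37
Chebyshev: P(|Xbar-mu| >= 1/8) <= Var(Xbar)/(1/8)^2 = (14/37)/(1/64) = 896/37
Bound exceeds 1, so trivial bound: 1

1


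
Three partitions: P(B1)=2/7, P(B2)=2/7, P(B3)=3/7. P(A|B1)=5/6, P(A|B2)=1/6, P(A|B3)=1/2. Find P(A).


P(A) = P(A|B1)P(B1) + P(A|B2)P(B2) + P(A|B3)P(B3)
= 5/6*2/7 + 1/6*2/7 + 1/2*3/7
= 5/21 + 1/21 + 3/14 = 1/2

1/2


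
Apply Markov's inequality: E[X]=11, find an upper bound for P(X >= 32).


Markov: P(X >= a) <= E[X]/a
P(X >= 32) <= 11/32

11/32


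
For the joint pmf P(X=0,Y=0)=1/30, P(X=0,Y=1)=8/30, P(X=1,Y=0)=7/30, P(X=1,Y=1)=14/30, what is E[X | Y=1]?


P(Y=1) = 22/30
E[X|Y=1] = (0*8 + 1*14)/22 = 14/22 = 7/11

7/11


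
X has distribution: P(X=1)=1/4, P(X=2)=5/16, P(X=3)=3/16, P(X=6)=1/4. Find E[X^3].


E[X^3] = sum(g(x)*P(x))
= 1*1/4 + 8*5/16 + 27*3/16 + 216*1/4
= 989/16

989/16


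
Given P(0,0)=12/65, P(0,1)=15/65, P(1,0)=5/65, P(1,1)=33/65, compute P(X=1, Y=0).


Read from table: P(X=1, Y=0) = 5/65 = 1/13

1/13


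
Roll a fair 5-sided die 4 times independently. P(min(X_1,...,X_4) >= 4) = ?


P(min >= 4) = P(all X_i >= 4) = (P(X_1 >= 4))^4
= (2/5)^4 = 16/625

16/625


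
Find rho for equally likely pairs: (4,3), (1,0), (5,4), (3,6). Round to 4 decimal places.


Cov(X,Y) = 1.9375, Var(X) = 2.1875, Var(Y) = 4.6875
rho = Cov/(sqrt(VarX)*sqrt(VarY)) = 0.6051

0.6051


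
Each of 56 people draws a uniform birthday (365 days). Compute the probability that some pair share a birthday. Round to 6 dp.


P(all different) = prod((365-i)/365 for i=0..55) = 0.011668
P(at least one match) = 1 - 0.011668 = 0.988332

0.988332


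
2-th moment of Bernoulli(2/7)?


For Bernoulli: X in {0,1}
E[X^2] = 0^2*(1-2/7) + 1^2*2/7 = 2/7

2/7


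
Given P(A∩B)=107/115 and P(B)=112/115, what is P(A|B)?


P(A|B) = P(A∩B)/P(B) = (107/115)/(112/115) = 107/112

107/112


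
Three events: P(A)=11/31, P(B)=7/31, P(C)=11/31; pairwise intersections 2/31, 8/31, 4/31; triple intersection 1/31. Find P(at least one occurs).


P(A∪B∪C) = P(A)+P(B)+P(C) - P(AB)-P(AC)-P(BC) + P(ABC)
= 11/31+7/31+11/31 - 2/31-8/31-4/31 + 1/31
= 16/31

16/31


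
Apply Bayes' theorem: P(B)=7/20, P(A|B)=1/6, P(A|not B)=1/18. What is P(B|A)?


P(A) = P(A|B)P(B) + P(A|B')P(B') = 1/6*7/20 + 1/18*13/20 = 17/180
P(B|A) = P(A|B)P(B)/P(A) = (7/120)/(17/180) = 21/34

21/34


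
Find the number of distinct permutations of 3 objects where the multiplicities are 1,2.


3! = 6
Denominator: 1!=1 * 2!=2
Coefficient = 6 / 2 = 3

3


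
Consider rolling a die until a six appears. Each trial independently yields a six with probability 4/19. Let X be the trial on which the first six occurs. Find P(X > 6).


P(X > 6) = P(first 6 trials all fail) = (1-p)^6 = (15/19)^6 = 11390625/47045881

11390625/47045881


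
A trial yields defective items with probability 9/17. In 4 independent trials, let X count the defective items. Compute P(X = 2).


P(X=2) = C(4,2) * p^2 * (1-p)^2
= 6 * 81/289 * 64/289
= 31104/83521

31104/83521


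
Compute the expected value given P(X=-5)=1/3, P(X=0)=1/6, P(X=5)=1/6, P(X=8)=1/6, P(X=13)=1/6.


E[X] = sum(x * P(x))
= -5*1/3 + 0*1/6 + 5*1/6 + 8*1/6 + 13*1/6
= 8/3

8/3


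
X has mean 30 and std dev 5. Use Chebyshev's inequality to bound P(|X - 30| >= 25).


k = 25/5 = 5
Chebyshev: P(|X-mu| >= k*sigma) <= 1/k^2 = 1/5^2 = 1/25

1/25


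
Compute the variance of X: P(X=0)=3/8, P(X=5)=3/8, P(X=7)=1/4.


E[X] = 29/8, E[X^2] = 173/8
Var(X) = E[X^2] - (E[X])^2 = 173/8 - (29/8)^2 = 543/64

543/64


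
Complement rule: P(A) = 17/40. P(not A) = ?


P(A') = 1 - P(A) = 1 - 17/40 = 23/40

23/40


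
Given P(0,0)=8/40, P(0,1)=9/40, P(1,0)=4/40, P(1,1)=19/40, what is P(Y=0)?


P(Y=0) = P(0,0)+P(1,0) = 8/40 + 4/40 = 12/40 = 3/10

3/10


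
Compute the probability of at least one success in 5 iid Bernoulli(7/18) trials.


P(at least one) = 1 - P(none)
P(none) = (1 - 7/18)^5 = (11/18)^5 = 161051/1889568
P(at least one) = 1 - 161051/1889568 = 1728517/1889568

1728517/1889568


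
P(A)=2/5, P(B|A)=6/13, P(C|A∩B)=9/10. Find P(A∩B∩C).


P(A∩B∩C) = P(A) * P(B|A) * P(C|A∩B)
= 2/5 * 6/13 * 9/10
= 12/65 * 9/10 = 54/325

54/325


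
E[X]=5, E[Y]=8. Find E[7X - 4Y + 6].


E[7X - 4Y + 6] = 7*E[X] - 4*E[Y] + 6
= (7)*(5) + (-4)*(8) + (6)
= 35 - 32 + 6 = 9

9


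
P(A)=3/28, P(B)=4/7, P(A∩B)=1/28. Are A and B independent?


P(A)*P(B) = 3/28*4/7 = 3/49
P(A∩B) = 1/28 != 3/49, so not independent

No, A and B are not independent


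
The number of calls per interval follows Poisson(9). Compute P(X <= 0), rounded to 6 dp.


P(X<=0) = e^(-9)*9^0/0!
≈ 0.0001234098
≈ 0.000123

0.000123


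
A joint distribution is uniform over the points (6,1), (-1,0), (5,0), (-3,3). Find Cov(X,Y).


E[X]=7/4, E[Y]=1, E[XY]=-3/4
Cov(X,Y) = E[XY] - E[X]E[Y] = -3/4 - 7/4*1 = -5/2

-5/2


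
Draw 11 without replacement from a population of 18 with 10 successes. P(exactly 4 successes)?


P(X=4) = C(10,4)*C(8,7) / C(18,11)
= 210*8 / 31824
= 1680/31824 = 35/663

35/663


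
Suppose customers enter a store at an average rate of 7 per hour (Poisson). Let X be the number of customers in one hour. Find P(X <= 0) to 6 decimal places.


P(X<=0) = e^(-7)*7^0/0!
≈ 0.0009118820
≈ 0.000912

0.000912


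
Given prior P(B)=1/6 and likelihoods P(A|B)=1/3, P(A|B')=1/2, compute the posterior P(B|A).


P(A) = P(A|B)P(B) + P(A|B')P(B') = 1/3*1/6 + 1/2*5/6 = 17/36
P(B|A) = P(A|B)P(B)/P(A) = (1/18)/(17/36) = 2/17

2/17


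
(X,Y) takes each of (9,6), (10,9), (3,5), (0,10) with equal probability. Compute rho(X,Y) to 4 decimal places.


Cov(X,Y) = -1.5000, Var(X) = 17.2500, Var(Y) = 4.2500
rho = Cov/(sqrt(VarX)*sqrt(VarY)) = -0.1752

-0.1752


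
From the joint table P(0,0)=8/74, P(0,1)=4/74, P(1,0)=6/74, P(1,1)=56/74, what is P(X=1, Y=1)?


Read from table: P(X=1, Y=1) = 56/74 = 28/37

28/37


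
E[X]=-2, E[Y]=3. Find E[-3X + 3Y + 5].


E[-3X + 3Y + 5] = -3*E[X] + 3*E[Y] + 5
= (-3)*(-2) + (3)*(3) + (5)
= 6 + 9 + 5 = 20

20


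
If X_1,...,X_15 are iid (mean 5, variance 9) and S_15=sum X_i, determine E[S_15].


E[S_n] = n*E[X_1] = 15*5 = 75

75


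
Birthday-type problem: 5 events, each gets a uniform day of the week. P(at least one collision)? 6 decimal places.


P(all different) = prod((7-i)/7 for i=0..4) = 0.149938
P(at least one match) = 1 - 0.149938 = 0.850062

0.850062


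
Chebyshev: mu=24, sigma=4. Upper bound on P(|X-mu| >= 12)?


k = 12/4 = 3
Chebyshev: P(|X-mu| >= k*sigma) <= 1/k^2 = 1/3^2 = 1/9

1/9


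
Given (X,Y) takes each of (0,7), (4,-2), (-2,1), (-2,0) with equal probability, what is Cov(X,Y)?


E[X]=0, E[Y]=3/2, E[XY]=-5/2
Cov(X,Y) = E[XY] - E[X]E[Y] = -5/2 - 0*3/2 = -5/2

-5/2


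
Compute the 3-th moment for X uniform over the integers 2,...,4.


E[X^3] = (1/3) * sum(x^3 for x=2..4)
= 99/3 = 33

33


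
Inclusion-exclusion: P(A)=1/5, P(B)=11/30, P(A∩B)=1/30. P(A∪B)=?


P(A∪B) = P(A) + P(B) - P(A∩B)
= 1/5 + 11/30 - 1/30 = 8/15

8/15


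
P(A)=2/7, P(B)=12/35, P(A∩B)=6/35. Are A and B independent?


P(A)*P(B) = 2/7*12/35 = 24/245
P(A∩B) = 6/35 != 24/245, so not independent

No, A and B are not independent


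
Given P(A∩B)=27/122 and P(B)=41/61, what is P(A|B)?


P(A|B) = P(A∩B)/P(B) = (27/122)/(82/122) = 27/82

27/82


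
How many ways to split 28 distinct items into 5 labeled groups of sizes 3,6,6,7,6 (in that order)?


28! = 304888344611713860501504000000
Denominator: 3!=6 * 6!=720 * 6!=720 * 7!=5040 * 6!=720
Coefficient = 304888344611713860501504000000 / 11287019520000 = 27012298868755200

27012298868755200


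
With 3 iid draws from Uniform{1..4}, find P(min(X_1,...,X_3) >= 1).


P(min >= 1) = P(all X_i >= 1) = (P(X_1 >= 1))^3
= (4/4)^3 = 1^3 = 1

1


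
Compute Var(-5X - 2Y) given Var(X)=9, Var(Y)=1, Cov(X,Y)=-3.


Var(-5X - 2Y) = (-5)^2*Var(X) + (-2)^2*Var(Y) + 2*(-5)*(-2)*Cov(X,Y)
= 25*9 + 4*1 + 20*(-3)
= 225 + 4 - 60 = 169

169


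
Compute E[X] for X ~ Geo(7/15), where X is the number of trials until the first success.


For geometric (trials until first success), E[X] = 1/p = 1/(7/15) = 15/7

15/7


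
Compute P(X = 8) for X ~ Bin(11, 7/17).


P(X=8) = C(11,8) * p^8 * (1-p)^3
= 165 * 5764801/6975757441 * 1000/4913
= 951192165000/34271896307633

951192165000/34271896307633


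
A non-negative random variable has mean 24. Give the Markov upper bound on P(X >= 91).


Markov: P(X >= a) <= E[X]/a
P(X >= 91) <= 24/91

24/91


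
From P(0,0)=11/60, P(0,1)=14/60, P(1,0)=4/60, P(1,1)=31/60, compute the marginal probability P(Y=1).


P(Y=1) = P(0,1)+P(1,1) = 14/60 + 31/60 = 45/60 = 3/4

3/4


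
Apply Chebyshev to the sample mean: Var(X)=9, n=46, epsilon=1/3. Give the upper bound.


Var(Xbar) = Var(X)/n = 9/46
Chebyshev: P(|Xbar-mu| >= 1/3) <= Var(Xbar)/(1/3)^2 = (9/46)/(1/9) = 81/46
Bound exceeds 1, so trivial bound: 1

1


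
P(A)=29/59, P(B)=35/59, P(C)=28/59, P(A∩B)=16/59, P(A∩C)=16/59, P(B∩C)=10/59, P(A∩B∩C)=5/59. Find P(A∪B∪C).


P(A∪B∪C) = P(A)+P(B)+P(C) - P(AB)-P(AC)-P(BC) + P(ABC)
= 29/59+35/59+28/59 - 16/59-16/59-10/59 + 5/59
= 55/59

55/59


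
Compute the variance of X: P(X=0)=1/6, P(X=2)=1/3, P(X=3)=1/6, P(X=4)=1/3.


E[X] = 5/2, E[X^2] = 49/6
Var(X) = E[X^2] - (E[X])^2 = 49/6 - (5/2)^2 = 23/12

23/12


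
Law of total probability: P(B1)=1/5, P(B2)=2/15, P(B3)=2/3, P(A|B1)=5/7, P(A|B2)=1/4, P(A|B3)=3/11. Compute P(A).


P(A) = P(A|B1)P(B1) + P(A|B2)P(B2) + P(A|B3)P(B3)
= 5/7*1/5 + 1/4*2/15 + 3/11*2/3
= 1/7 + 1/30 + 2/11 = 827/2310

827/2310


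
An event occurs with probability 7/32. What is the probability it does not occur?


P(A') = 1 - P(A) = 1 - 7/32 = 25/32

25/32


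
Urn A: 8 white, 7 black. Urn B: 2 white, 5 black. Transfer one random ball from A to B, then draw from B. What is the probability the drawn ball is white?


P(transfer white) = 8/15; P(transfer black) = 7/15
If white transferred: Urn II has 3 white of 8, so P(white|white moved) = 3/8
If black transferred: Urn II has 2 white of 8, so P(white|black moved) = 1/4
By total probability: P(white) = 8/15*3/8 + 7/15*1/4 = 19/60

19/60


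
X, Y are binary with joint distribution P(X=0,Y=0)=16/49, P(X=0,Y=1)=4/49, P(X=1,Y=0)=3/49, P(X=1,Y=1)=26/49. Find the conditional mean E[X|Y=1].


P(Y=1) = 30/49
E[X|Y=1] = (0*4 + 1*26)/30 = 26/30 = 13/15

13/15


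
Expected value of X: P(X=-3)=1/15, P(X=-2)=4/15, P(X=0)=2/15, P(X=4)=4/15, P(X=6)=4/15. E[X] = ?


E[X] = sum(x * P(x))
= -3*1/15 - 2*4/15 + 0*2/15 + 4*4/15 + 6*4/15
= 29/15

29/15


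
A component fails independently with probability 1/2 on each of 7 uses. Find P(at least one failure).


P(at least one) = 1 - P(none)
P(none) = (1 - 1/2)^7 = (1/2)^7 = 1/128
P(at least one) = 1 - 1/128 = 127/128

127/128


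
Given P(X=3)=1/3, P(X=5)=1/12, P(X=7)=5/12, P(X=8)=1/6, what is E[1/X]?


E[1/X] = sum(g(x)*P(x))
= 1/3*1/3 + 1/5*1/12 + 1/7*5/12 + 1/8*1/6
= 1049/5040

1049/5040


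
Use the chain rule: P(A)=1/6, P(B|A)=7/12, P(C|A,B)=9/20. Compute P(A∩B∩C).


P(A∩B∩C) = P(A) * P(B|A) * P(C|A∩B)
= 1/6 * 7/12 * 9/20
= 7/72 * 9/20 = 7/160

7/160


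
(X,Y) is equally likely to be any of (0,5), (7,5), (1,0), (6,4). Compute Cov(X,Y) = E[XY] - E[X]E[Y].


E[X]=7/2, E[Y]=7/2, E[XY]=59/4
Cov(X,Y) = E[XY] - E[X]E[Y] = 59/4 - 7/2*7/2 = 5/2

5/2


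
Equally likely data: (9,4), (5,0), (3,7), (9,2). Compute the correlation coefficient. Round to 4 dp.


Cov(X,Y) = -2.3750, Var(X) = 6.7500, Var(Y) = 6.6875
rho = Cov/(sqrt(VarX)*sqrt(VarY)) = -0.3535

-0.3535


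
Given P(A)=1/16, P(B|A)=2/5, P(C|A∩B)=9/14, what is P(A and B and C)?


P(A∩B∩C) = P(A) * P(B|A) * P(C|A∩B)
= 1/16 * 2/5 * 9/14
= 1/40 * 9/14 = 9/560

9/560


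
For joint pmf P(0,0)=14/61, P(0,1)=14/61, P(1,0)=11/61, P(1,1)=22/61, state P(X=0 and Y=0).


Read from table: P(X=0, Y=0) = 14/61

14/61


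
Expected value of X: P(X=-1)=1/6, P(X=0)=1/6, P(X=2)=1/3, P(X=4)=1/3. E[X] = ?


E[X] = sum(x * P(x))
= -1*1/6 + 0*1/6 + 2*1/3 + 4*1/3
= 11/6

11/6


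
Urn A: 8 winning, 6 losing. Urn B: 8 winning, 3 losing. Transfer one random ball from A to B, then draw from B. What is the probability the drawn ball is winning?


P(transfer winning) = 8/14 = 4/7; P(transfer losing) = 3/7
If winning transferred: Urn II has 9 winning of 12, so P(winning|winning moved) = 3/4
If losing transferred: Urn II has 8 winning of 12, so P(winning|losing moved) = 2/3
By total probability: P(winning) = 4/7*3/4 + 3/7*2/3 = 5/7

5/7


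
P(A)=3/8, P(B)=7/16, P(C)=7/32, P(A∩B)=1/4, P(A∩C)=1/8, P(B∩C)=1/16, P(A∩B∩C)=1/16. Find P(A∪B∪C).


P(A∪B∪C) = P(A)+P(B)+P(C) - P(AB)-P(AC)-P(BC) + P(ABC)
= 3/8+7/16+7/32 - 1/4-1/8-1/16 + 1/16
= 21/32

21/32


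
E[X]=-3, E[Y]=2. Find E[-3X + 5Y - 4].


E[-3X + 5Y - 4] = -3*E[X] + 5*E[Y] - 4
= (-3)*(-3) + (5)*(2) + (-4)
= 9 + 10 - 4 = 15

15


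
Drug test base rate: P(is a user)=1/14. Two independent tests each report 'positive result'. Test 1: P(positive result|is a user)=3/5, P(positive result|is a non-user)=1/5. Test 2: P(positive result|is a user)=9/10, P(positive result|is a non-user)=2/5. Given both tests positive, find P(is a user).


After test 1: P(+) = 3/5*1/14 + 1/5*13/14 = 8/35
P(B|+) = (3/70)/(8/35) = 3/16
After test 2 (use post1 as new prior): P(+) = 9/10*3/16 + 2/5*13/16 = 79/160
P(B|+,+) = (27/160)/(79/160) = 27/79

27/79


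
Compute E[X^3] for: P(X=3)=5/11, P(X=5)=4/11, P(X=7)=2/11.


E[X^3] = sum(x^3 * P(x))
= 27*5/11 + 125*4/11 + 343*2/11
= 1321/11

1321/11


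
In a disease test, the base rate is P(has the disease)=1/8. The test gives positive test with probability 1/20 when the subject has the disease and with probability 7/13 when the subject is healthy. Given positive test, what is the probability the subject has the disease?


P(A) = P(A|B)P(B) + P(A|B')P(B') = 1/20*1/8 + 7/13*7/8 = 993/2080
P(B|A) = P(A|B)P(B)/P(A) = (1/160)/(993/2080) = 13/993

13/993


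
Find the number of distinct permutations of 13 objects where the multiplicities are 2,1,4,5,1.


13! = 6227020800
Denominator: 2!=2 * 1!=1 * 4!=24 * 5!=120 * 1!=1
Coefficient = 6227020800 / 5760 = 1081080

1081080


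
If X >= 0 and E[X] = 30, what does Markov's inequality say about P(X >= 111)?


Markov: P(X >= a) <= E[X]/a
P(X >= 111) <= 30/111 = 10/37

10/37


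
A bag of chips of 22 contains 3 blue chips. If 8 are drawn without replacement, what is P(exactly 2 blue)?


P(X=2) = C(3,2)*C(19,6) / C(22,8)
= 3*27132 / 319770
= 81396/319770 = 14/55

14/55


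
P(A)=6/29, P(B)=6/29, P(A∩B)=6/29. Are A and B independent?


P(A)*P(B) = 6/29*6/29 = 36/841
P(A∩B) = 6/29 != 36/841, so not independent

No, A and B are not independent


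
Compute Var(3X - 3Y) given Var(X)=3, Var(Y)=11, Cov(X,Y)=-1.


Var(3X - 3Y) = 3^2*Var(X) + (-3)^2*Var(Y) + 2*3*(-3)*Cov(X,Y)
= 9*3 + 9*11 - 18*(-1)
= 27 + 99 + 18 = 144

144


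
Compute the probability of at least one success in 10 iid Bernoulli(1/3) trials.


P(at least one) = 1 - P(none)
P(none) = (1 - 1/3)^10 = (2/3)^10 = 1024/59049
P(at least one) = 1 - 1024/59049 = 58025/59049

58025/59049


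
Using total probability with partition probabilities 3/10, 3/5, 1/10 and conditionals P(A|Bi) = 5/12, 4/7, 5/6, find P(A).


P(A) = P(A|B1)P(B1) + P(A|B2)P(B2) + P(A|B3)P(B3)
= 5/12*3/10 + 4/7*3/5 + 5/6*1/10
= 1/8 + 12/35 + 1/12 = 463/840

463/840


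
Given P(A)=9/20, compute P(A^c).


P(A') = 1 - P(A) = 1 - 9/20 = 11/20

11/20


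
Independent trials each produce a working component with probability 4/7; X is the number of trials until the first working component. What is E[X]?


For geometric (trials until first success), E[X] = 1/p = 1/(4/7) = 7/4

7/4


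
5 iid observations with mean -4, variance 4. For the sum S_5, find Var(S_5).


By independence, Var(S_n) = n*Var(X_1) = 5*4 = 20

20


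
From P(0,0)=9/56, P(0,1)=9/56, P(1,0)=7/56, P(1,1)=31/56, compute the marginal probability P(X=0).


P(X=0) = P(0,0)+P(0,1) = 9/56 + 9/56 = 18/56 = 9/28

9/28


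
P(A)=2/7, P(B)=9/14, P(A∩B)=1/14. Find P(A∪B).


P(A∪B) = P(A) + P(B) - P(A∩B)
= 2/7 + 9/14 - 1/14 = 6/7

6/7


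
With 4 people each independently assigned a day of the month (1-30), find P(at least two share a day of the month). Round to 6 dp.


P(all different) = prod((30-i)/30 for i=0..3) = 0.812000
P(at least one match) = 1 - 0.812000 = 0.188000

0.188000


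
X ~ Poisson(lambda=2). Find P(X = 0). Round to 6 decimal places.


P(X=0) = e^(-2) * 2^0 / 0!
≈ 0.1353352832 * 1 / 1
≈ 0.135335

0.135335


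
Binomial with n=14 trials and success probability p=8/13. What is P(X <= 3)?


P(X<=3) = P(X=0) + P(X=1) + P(X=2) + P(X=3)
= 6103515625/3937376385699289 + 136718750000/3937376385699289 + 109375000000/302875106592253 + 700000000000/302875106592253
= 820361328125/302875106592253

820361328125/302875106592253


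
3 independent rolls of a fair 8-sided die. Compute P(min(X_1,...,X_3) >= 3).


P(min >= 3) = P(all X_i >= 3) = (P(X_1 >= 3))^3
= (6/8)^3 = (3/4)^3 = 27/64

27/64


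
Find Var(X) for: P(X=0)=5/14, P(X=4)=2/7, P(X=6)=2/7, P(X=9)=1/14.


E[X] = 7/2, E[X^2] = 289/14
Var(X) = E[X^2] - (E[X])^2 = 289/14 - (7/2)^2 = 235/28

235/28


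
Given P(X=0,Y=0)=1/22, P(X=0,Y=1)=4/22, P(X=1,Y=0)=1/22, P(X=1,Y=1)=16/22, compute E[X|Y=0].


P(Y=0) = 2/22
E[X|Y=0] = (0*1 + 1*1)/2 = 1/2

1/2


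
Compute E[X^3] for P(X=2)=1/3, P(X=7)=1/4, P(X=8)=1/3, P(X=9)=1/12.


E[X^3] = sum(g(x)*P(x))
= 8*1/3 + 343*1/4 + 512*1/3 + 729*1/12
= 1919/6

1919/6


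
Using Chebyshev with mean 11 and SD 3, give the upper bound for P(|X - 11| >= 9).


k = 9/3 = 3
Chebyshev: P(|X-mu| >= k*sigma) <= 1/k^2 = 1/3^2 = 1/9

1/9


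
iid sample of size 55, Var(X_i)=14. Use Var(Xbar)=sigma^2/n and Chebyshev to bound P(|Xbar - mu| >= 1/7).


Var(Xbar) = Var(X)/n = 14/55
Chebyshev: P(|Xbar-mu| >= 1/7) <= Var(Xbar)/(1/7)^2 = (14/55)/(1/49) = 686/55
Bound exceeds 1, so trivial bound: 1

1


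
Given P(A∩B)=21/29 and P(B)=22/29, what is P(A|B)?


P(A|B) = P(A∩B)/P(B) = (21/29)/(22/29) = 21/22

21/22


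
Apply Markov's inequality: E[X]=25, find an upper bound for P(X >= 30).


Markov: P(X >= a) <= E[X]/a
P(X >= 30) <= 25/30 = 5/6

5/6


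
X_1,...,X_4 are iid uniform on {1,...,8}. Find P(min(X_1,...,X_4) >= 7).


P(min >= 7) = P(all X_i >= 7) = (P(X_1 >= 7))^4
= (2/8)^4 = (1/4)^4 = 1/256

1/256


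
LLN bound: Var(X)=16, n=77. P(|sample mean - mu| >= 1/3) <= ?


Var(Xbar) = Var(X)/n = 16/77
Chebyshev: P(|Xbar-mu| >= 1/3) <= Var(Xbar)/(1/3)^2 = (16/77)/(1/9) = 144/77
Bound exceeds 1, so trivial bound: 1

1


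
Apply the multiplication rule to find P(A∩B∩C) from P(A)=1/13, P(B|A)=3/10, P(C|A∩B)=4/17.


P(A∩B∩C) = P(A) * P(B|A) * P(C|A∩B)
= 1/13 * 3/10 * 4/17
= 3/130 * 4/17 = 6/1105

6/1105


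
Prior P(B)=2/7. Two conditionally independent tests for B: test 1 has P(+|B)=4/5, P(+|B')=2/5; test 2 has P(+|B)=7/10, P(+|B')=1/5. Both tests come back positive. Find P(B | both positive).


After test 1: P(+) = 4/5*2/7 + 2/5*5/7 = 18/35
P(B|+) = (8/35)/(18/35) = 4/9
After test 2 (use post1 as new prior): P(+) = 7/10*4/9 + 1/5*5/9 = 19/45
P(B|+,+) = (14/45)/(19/45) = 14/19

14/19


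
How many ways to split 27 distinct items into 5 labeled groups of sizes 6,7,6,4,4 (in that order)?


27! = 10888869450418352160768000000
Denominator: 6!=720 * 7!=5040 * 6!=720 * 4!=24 * 4!=24
Coefficient = 10888869450418352160768000000 / 1504935936000 = 7235437196988000

7235437196988000


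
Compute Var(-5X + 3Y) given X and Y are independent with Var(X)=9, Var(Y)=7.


Independence => Cov(X,Y)=0
Var(-5X + 3Y) = (-5)^2*Var(X) + 3^2*Var(Y)
= 25*9 + 9*7 = 288

288


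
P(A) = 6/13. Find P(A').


P(A') = 1 - P(A) = 1 - 6/13 = 7/13

7/13


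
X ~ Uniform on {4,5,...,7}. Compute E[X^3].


E[X^3] = (1/4) * sum(x^3 for x=4..7)
= 748/4 = 187

187


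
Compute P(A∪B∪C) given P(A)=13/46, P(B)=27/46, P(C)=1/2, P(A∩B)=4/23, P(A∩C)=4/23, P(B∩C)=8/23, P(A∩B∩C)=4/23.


P(A∪B∪C) = P(A)+P(B)+P(C) - P(AB)-P(AC)-P(BC) + P(ABC)
= 13/46+27/46+1/2 - 4/23-4/23-8/23 + 4/23
= 39/46

39/46


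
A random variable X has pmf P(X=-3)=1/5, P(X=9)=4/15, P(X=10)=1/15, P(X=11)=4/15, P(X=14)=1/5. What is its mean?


E[X] = sum(x * P(x))
= -3*1/5 + 9*4/15 + 10*1/15 + 11*4/15 + 14*1/5
= 41/5

41/5


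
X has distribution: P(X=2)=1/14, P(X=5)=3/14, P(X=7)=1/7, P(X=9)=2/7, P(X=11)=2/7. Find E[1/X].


E[1/X] = sum(g(x)*P(x))
= 1/2*1/14 + 1/5*3/14 + 1/7*1/7 + 1/9*2/7 + 1/11*2/7
= 15203/97020

15203/97020


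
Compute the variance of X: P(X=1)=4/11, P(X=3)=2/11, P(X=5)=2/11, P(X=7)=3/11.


E[X] = 41/11, E[X^2] = 219/11
Var(X) = E[X^2] - (E[X])^2 = 219/11 - (41/11)^2 = 728/121

728/121


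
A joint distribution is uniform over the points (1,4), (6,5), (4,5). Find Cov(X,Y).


E[X]=11/3, E[Y]=14/3, E[XY]=18
Cov(X,Y) = E[XY] - E[X]E[Y] = 18 - 11/3*14/3 = 8/9

8/9


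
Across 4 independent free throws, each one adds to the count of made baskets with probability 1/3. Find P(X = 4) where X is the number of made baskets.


P(X=4) = C(4,4) * p^4 * (1-p)^0
= 1 * 1/81 * 1
= 1/81

1/81


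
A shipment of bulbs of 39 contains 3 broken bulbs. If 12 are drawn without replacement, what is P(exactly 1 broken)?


P(X=1) = C(3,1)*C(36,11) / C(39,12)
= 3*600805296 / 3910797436
= 1802415888/3910797436 = 324/703

324/703


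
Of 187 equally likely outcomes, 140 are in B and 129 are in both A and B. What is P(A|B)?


P(A|B) = P(A∩B)/P(B) = (129/187)/(140/187) = 129/140

129/140


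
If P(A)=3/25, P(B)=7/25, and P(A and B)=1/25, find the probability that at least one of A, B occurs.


P(A∪B) = P(A) + P(B) - P(A∩B)
= 3/25 + 7/25 - 1/25 = 9/25

9/25


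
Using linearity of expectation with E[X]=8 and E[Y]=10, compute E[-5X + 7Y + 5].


E[-5X + 7Y + 5] = -5*E[X] + 7*E[Y] + 5
= (-5)*(8) + (7)*(10) + (5)
= -40 + 70 + 5 = 35

35


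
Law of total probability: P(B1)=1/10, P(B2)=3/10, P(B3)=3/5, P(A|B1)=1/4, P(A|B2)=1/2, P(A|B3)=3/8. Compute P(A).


P(A) = P(A|B1)P(B1) + P(A|B2)P(B2) + P(A|B3)P(B3)
= 1/4*1/10 + 1/2*3/10 + 3/8*3/5
= 1/40 + 3/20 + 9/40 = 2/5

2/5


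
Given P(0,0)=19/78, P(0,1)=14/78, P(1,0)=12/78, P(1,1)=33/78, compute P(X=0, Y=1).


Read from table: P(X=0, Y=1) = 14/78 = 7/39

7/39


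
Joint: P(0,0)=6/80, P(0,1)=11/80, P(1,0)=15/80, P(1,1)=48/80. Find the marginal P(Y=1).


P(Y=1) = P(0,1)+P(1,1) = 11/80 + 48/80 = 59/80

59/80


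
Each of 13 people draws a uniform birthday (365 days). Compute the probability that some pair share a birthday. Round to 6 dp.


P(all different) = prod((365-i)/365 for i=0..12) = 0.805590
P(at least one match) = 1 - 0.805590 = 0.194410

0.194410


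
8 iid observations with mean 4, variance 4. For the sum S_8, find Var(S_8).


By independence, Var(S_n) = n*Var(X_1) = 8*4 = 32

32


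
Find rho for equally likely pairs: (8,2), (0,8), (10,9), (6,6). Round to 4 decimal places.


Cov(X,Y) = -2.0000, Var(X) = 14.0000, Var(Y) = 7.1875
rho = Cov/(sqrt(VarX)*sqrt(VarY)) = -0.1994

-0.1994


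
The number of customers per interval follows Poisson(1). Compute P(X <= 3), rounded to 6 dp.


P(X<=3) = e^(-1)*1^0/0! + e^(-1)*1^1/1! + e^(-1)*1^2/2! + e^(-1)*1^3/3!
≈ 0.3678794412 + 0.3678794412 + 0.1839397206 + 0.0613132402
= 0.9810118432
≈ 0.981012

0.981012


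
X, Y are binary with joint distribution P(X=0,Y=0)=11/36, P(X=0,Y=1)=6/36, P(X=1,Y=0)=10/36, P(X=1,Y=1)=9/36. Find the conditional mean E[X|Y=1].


P(Y=1) = 15/36
E[X|Y=1] = (0*6 + 1*9)/15 = 9/15 = 3/5

3/5


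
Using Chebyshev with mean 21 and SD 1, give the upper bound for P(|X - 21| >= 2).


k = 2/1 = 2
Chebyshev: P(|X-mu| >= k*sigma) <= 1/k^2 = 1/2^2 = 1/4

1/4


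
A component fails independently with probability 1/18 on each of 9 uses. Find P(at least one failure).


P(at least one) = 1 - P(none)
P(none) = (1 - 1/18)^9 = (17/18)^9 = 118587876497/198359290368
P(at least one) = 1 - 118587876497/198359290368 = 79771413871/198359290368

79771413871/198359290368


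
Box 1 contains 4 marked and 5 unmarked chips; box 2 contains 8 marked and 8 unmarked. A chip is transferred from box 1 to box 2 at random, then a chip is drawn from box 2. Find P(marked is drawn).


P(transfer marked) = 4/9; P(transfer unmarked) = 5/9
If marked transferred: Urn II has 9 marked of 17, so P(marked|marked moved) = 9/17
If unmarked transferred: Urn II has 8 marked of 17, so P(marked|unmarked moved) = 8/17
By total probability: P(marked) = 4/9*9/17 + 5/9*8/17 = 76/153

76/153
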